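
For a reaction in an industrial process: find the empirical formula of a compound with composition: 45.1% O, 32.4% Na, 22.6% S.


Assume 100 g sample. Moles of each element:
  O: 45.1/16.0 = 2.819 mol
  Na: 32.4/22.99 = 1.409 mol
  S: 22.6/32.07 = 0.705 mol
Divide by smallest (0.705):
  O: 2.819/0.705 = 4.0
  Na: 1.409/0.705 = 2.0
  S: 0.705/0.705 = 1.0
Empirical formula: Na2SO4

Na2SO4


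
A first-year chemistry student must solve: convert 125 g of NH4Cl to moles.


M(NH4Cl) = 53.49 g/mol
n = mass/M = 125/53.49 = 2.3369 mol

2.3369 mol


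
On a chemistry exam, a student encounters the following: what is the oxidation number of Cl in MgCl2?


halide: -1
Oxidation number: -1

-1


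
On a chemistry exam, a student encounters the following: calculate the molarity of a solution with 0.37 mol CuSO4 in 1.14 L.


M = n/V = 0.37/1.14 = 0.325 mol/L

0.325 M


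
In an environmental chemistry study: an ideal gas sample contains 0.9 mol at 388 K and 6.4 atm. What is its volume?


PV = nRT  (R = 0.08206 L·atm/(mol·K))
V = nRT/P = 0.9×0.08206×388/6.4
= 4.477 L

4.477 L


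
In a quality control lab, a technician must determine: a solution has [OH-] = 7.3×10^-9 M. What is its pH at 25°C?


pOH = -log10([OH-]) = -log10(7.3×10^-9)
= 9 - log10(7.3) = 8.14
pH = 14 - pOH = 14 - 8.14 = 5.86

5.86


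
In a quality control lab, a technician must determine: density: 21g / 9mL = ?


ρ = mass/volume
= 21/9
= 2.333 g/mL

2.333 g/mL


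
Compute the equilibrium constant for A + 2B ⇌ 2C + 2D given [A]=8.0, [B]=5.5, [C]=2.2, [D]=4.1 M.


Kc = [C]^2[D]^2/([A][B]^2)
= (2.2^2 × 4.1^2)/(8.0^1 × 5.5^2)
= 81.3604/242
= 0.3362

0.3362


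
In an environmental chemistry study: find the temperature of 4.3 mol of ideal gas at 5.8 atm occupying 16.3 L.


PV = nRT  (R = 0.08206 L·atm/(mol·K))
T = PV/(nR) = 5.8×16.3/(4.3×0.08206)
= 94.54/0.352858
= 267.93 K

267.93 K


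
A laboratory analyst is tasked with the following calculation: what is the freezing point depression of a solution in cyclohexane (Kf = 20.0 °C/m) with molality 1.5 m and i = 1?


ΔTf = Kf × m × i
= 20.0 × 1.5 × 1
= 30.0 °C

30.0 °C


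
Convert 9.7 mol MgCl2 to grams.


M(MgCl2) = 95.21 g/mol
mass = n × M = 9.7 × 95.21 = 923.54 g

923.54 g


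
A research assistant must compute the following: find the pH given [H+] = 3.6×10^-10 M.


pH = -log10([H+]) = -log10(3.6×10^-10)
= 10 - log10(3.6)
= 10 - 0.56
= 9.44

9.44


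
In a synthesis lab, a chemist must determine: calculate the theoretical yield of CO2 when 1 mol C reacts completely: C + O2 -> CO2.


Mole ratio CO2:C = 1:1
n(CO2) = 1 × 1/1 = 1.000 mol
mass = 1.000 × 44.01 = 44.01 g

44.01 g


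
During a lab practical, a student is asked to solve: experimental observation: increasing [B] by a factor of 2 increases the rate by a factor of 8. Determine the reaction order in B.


rate ∝ [B]^n
2^n = 8 → n = 3
Order in B: 3

3


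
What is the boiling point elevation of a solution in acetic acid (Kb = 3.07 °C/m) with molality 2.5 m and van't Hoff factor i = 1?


ΔTb = Kb × m × i
= 3.07 × 2.5 × 1
= 7.675 °C

7.675 °C


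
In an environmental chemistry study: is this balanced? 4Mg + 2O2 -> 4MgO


Equation: 4Mg + 2O2 -> 4MgO
Check atoms: Mg: 4=4, O: 4=4
Balanced

Yes, balanced


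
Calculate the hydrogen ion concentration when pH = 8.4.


[H+] = 10^(-pH) = 10^(-8.4)
= 3.98×10^-9 M

3.98×10^-9 M


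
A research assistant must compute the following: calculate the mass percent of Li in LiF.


M(LiF) = 1×6.94 + 1×19.0 = 25.94 g/mol
Mass of Li = 1 × 6.94 = 6.94 g/mol
% Li = 6.94/25.94 × 100 = 26.75%

26.75%


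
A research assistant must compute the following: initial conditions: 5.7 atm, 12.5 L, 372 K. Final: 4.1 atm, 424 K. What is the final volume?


P1V1/T1 = P2V2/T2
V2 = P1V1T2/(T1P2)
= 5.7×12.5×424/(372×4.1)
= 19.807 L

19.807 L


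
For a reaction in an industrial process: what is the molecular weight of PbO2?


M(PbO2) = 1×207.2 + 2×16.0
= 207.2 + 32.0
= 239.2 g/mol

239.2 g/mol


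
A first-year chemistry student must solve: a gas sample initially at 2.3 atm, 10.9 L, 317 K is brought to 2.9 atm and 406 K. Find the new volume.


P1V1/T1 = P2V2/T2
V2 = P1V1T2/(T1P2)
= 2.3×10.9×406/(317×2.9)
= 11.072 L

11.072 L


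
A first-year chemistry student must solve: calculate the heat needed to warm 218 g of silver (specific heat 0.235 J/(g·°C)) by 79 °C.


q = mcΔT = 218 × 0.235 × 79
= 4047.17 J

4047.17 J


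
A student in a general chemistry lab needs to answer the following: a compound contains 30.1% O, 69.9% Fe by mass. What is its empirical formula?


Assume 100 g sample. Moles of each element:
  O: 30.1/16.0 = 1.881 mol
  Fe: 69.9/55.85 = 1.252 mol
Divide by smallest (1.252):
  O: 1.881/1.252 = 1.5
  Fe: 1.252/1.252 = 1.0
Multiply all ratios by 2 to obtain whole numbers.
Empirical formula: Fe2O3

Fe2O3


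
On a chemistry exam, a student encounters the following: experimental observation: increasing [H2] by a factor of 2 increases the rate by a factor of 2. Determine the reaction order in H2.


rate ∝ [H2]^n
2^n = 2 → n = 1
Order in H2: 1

1


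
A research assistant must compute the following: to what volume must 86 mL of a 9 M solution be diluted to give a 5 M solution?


C1V1 = C2V2
9 × 86 = 5 × V2
V2 = 774/5 = 154.8 mL

154.8 mL


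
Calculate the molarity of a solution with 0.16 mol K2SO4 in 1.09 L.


M = n/V = 0.16/1.09 = 0.147 mol/L

0.147 M


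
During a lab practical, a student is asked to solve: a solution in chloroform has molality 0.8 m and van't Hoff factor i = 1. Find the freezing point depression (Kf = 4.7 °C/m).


ΔTf = Kf × m × i
= 4.7 × 0.8 × 1
= 3.76 °C

3.76 °C


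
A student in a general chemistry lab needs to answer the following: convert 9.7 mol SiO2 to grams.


M(SiO2) = 60.09 g/mol
mass = n × M = 9.7 × 60.09 = 582.87 g

582.87 g


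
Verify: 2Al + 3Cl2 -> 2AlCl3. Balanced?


Equation: 2Al + 3Cl2 -> 2AlCl3
Check atoms: Al: 2=2, Cl: 6=6
Balanced

Yes, balanced


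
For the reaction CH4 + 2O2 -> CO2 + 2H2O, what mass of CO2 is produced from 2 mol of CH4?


Mole ratio CO2:CH4 = 1:1
n(CO2) = 2 × 1/1 = 2.000 mol
mass = 2.000 × 44.01 = 88.02 g

88.02 g


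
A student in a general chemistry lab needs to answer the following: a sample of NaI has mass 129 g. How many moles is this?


M(NaI) = 149.89 g/mol
n = mass/M = 129/149.89 = 0.8606 mol

0.8606 mol


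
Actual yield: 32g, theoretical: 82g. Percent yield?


% yield = actual/theoretical × 100
= 32/82 × 100
= 39.02%

39.02%


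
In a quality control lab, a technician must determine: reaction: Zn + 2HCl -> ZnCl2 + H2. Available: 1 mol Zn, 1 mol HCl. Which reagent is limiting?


Mole ratio available / coefficient:
  Zn: 1/1 = 1.000
  HCl: 1/2 = 0.500
Smaller ratio is limiting.

HCl


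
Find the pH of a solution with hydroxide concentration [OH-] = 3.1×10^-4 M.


pOH = -log10([OH-]) = -log10(3.1×10^-4)
= 4 - log10(3.1) = 3.51
pH = 14 - pOH = 14 - 3.51 = 10.49

10.49


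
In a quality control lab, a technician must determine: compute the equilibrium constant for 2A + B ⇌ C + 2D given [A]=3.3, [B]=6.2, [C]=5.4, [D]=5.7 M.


Kc = [C][D]^2/([A]^2[B])
= (5.4^1 × 5.7^2)/(3.3^2 × 6.2^1)
= 175.446/67.518
= 2.599

2.599


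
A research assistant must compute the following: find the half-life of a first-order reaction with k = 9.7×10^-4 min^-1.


t½ = ln2/k = 0.693147/(9.7×10^-4 min^-1)
= 714.6 min

714.6 min


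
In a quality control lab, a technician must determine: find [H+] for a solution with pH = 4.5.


[H+] = 10^(-pH) = 10^(-4.5)
= 3.16×10^-5 M

3.16×10^-5 M


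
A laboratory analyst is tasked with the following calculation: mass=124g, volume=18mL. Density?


ρ = mass/volume
= 124/18
= 6.889 g/mL

6.889 g/mL


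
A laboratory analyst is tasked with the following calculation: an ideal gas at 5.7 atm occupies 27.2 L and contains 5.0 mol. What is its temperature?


PV = nRT  (R = 0.08206 L·atm/(mol·K))
T = PV/(nR) = 5.7×27.2/(5.0×0.08206)
= 155.04/0.410300
= 377.87 K

377.87 K


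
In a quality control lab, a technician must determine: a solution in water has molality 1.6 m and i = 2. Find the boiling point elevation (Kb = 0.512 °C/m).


ΔTb = Kb × m × i
= 0.512 × 1.6 × 2
= 1.6384 °C

1.6384 °C


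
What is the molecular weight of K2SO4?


M(K2SO4) = 2×39.1 + 1×32.07 + 4×16.0
= 78.2 + 32.07 + 64.0
= 174.27 g/mol

174.27 g/mol


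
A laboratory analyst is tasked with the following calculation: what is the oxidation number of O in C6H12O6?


O is usually -2
Oxidation number: -2

-2


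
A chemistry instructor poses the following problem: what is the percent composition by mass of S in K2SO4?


M(K2SO4) = 2×39.1 + 1×32.07 + 4×16.0 = 174.27 g/mol
Mass of S = 1 × 32.07 = 32.07 g/mol
% S = 32.07/174.27 × 100 = 18.40%

18.40%


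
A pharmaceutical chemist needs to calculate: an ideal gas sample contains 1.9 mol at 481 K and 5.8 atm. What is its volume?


PV = nRT  (R = 0.08206 L·atm/(mol·K))
V = nRT/P = 1.9×0.08206×481/5.8
= 12.93 L

12.93 L


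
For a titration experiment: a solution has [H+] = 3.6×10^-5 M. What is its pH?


pH = -log10([H+]) = -log10(3.6×10^-5)
= 5 - log10(3.6)
= 5 - 0.56
= 4.44

4.44


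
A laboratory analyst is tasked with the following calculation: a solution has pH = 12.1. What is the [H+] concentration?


[H+] = 10^(-pH) = 10^(-12.1)
= 7.94×10^-13 M

7.94×10^-13 M


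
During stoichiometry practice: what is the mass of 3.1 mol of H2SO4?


M(H2SO4) = 98.09 g/mol
mass = n × M = 3.1 × 98.09 = 304.08 g

304.08 g


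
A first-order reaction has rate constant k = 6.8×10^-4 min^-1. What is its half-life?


t½ = ln2/k = 0.693147/(6.8×10^-4 min^-1)
= 1019 min

1019 min


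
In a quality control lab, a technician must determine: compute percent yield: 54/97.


% yield = actual/theoretical × 100
= 54/97 × 100
= 55.67%

55.67%


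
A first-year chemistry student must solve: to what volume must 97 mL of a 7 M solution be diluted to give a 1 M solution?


C1V1 = C2V2
7 × 97 = 1 × V2
V2 = 679/1 = 679.0 mL

679.0 mL


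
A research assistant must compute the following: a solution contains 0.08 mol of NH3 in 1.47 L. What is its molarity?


M = n/V = 0.08/1.47 = 0.054 mol/L

0.054 M


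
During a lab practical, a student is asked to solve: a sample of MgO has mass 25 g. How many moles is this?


M(MgO) = 40.31 g/mol
n = mass/M = 25/40.31 = 0.6202 mol

0.6202 mol


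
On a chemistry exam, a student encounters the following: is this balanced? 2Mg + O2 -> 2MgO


Equation: 2Mg + O2 -> 2MgO
Check atoms: Mg: 2=2, O: 2=2
Balanced

Yes, balanced


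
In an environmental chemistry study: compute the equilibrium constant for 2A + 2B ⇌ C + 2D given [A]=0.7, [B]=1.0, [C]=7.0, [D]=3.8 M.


Kc = [C][D]^2/([A]^2[B]^2)
= (7.0^1 × 3.8^2)/(0.7^2 × 1.0^2)
= 101.08/0.49
= 206.3

206.3


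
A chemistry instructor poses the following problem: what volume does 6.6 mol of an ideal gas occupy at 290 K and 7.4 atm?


PV = nRT  (R = 0.08206 L·atm/(mol·K))
V = nRT/P = 6.6×0.08206×290/7.4
= 21.225 L

21.225 L


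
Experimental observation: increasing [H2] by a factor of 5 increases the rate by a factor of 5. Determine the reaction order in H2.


rate ∝ [H2]^n
5^n = 5 → n = 1
Order in H2: 1

1


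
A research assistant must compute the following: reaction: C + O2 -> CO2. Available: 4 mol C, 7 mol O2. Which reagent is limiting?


Mole ratio available / coefficient:
  C: 4/1 = 4.000
  O2: 7/1 = 7.000
Smaller ratio is limiting.

C


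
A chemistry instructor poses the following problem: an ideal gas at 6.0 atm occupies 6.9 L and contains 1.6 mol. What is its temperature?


PV = nRT  (R = 0.08206 L·atm/(mol·K))
T = PV/(nR) = 6.0×6.9/(1.6×0.08206)
= 41.40/0.131296
= 315.32 K

315.32 K


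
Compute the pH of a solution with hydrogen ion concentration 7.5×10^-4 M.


pH = -log10([H+]) = -log10(7.5×10^-4)
= 4 - log10(7.5)
= 4 - 0.88
= 3.12

3.12


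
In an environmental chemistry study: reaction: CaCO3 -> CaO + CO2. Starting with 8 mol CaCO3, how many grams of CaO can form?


Mole ratio CaO:CaCO3 = 1:1
n(CaO) = 8 × 1/1 = 8.000 mol
mass = 8.000 × 56.08 = 448.64 g

448.64 g


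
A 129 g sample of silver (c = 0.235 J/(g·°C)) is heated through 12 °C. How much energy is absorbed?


q = mcΔT = 129 × 0.235 × 12
= 363.78 J

363.78 J


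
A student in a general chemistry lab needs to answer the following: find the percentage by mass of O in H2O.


M(H2O) = 2×1.008 + 1×16.0 = 18.016 g/mol
Mass of O = 1 × 16.0 = 16.00 g/mol
% O = 16.00/18.016 × 100 = 88.81%

88.81%


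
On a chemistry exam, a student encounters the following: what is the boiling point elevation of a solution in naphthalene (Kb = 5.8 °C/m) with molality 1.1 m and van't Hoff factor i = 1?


ΔTb = Kb × m × i
= 5.8 × 1.1 × 1
= 6.38 °C

6.38 °C


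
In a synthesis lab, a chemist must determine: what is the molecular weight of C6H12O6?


M(C6H12O6) = 6×12.01 + 12×1.008 + 6×16.0
= 72.06 + 12.1 + 96.0
= 180.16 g/mol

180.16 g/mol


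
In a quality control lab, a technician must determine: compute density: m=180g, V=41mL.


ρ = mass/volume
= 180/41
= 4.39 g/mL

4.39 g/mL


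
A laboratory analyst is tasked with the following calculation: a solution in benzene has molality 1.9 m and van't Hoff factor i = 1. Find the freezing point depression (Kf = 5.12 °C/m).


ΔTf = Kf × m × i
= 5.12 × 1.9 × 1
= 9.728 °C

9.728 °C


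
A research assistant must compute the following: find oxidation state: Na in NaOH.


Group 1 metal: +1
Oxidation number: +1

+1


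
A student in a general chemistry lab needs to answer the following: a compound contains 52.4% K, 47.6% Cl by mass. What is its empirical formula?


Assume 100 g sample. Moles of each element:
  K: 52.4/39.1 = 1.34 mol
  Cl: 47.6/35.45 = 1.343 mol
Divide by smallest (1.34):
  K: 1.34/1.34 = 1.0
  Cl: 1.343/1.34 = 1.0
Empirical formula: KCl

KCl


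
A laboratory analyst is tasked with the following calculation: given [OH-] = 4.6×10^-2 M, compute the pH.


pOH = -log10([OH-]) = -log10(4.6×10^-2)
= 2 - log10(4.6) = 1.34
pH = 14 - pOH = 14 - 1.34 = 12.66

12.66


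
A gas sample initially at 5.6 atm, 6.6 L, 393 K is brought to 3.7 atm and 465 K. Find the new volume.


P1V1/T1 = P2V2/T2
V2 = P1V1T2/(T1P2)
= 5.6×6.6×465/(393×3.7)
= 11.819 L

11.819 L


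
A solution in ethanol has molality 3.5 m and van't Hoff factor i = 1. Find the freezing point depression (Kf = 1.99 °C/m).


ΔTf = Kf × m × i
= 1.99 × 3.5 × 1
= 6.965 °C

6.965 °C


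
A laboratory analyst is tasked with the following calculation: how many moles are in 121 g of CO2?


M(CO2) = 44.01 g/mol
n = mass/M = 121/44.01 = 2.7494 mol

2.7494 mol


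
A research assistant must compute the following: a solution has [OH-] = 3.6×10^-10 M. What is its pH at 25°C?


pOH = -log10([OH-]) = -log10(3.6×10^-10)
= 10 - log10(3.6) = 9.44
pH = 14 - pOH = 14 - 9.44 = 4.56

4.56


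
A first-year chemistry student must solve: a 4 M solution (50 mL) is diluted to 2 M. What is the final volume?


C1V1 = C2V2
4 × 50 = 2 × V2
V2 = 200/2 = 100.0 mL

100.0 mL


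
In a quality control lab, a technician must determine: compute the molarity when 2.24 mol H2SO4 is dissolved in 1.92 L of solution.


M = n/V = 2.24/1.92 = 1.167 mol/L

1.167 M


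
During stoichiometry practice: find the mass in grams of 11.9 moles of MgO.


M(MgO) = 40.31 g/mol
mass = n × M = 11.9 × 40.31 = 479.69 g

479.69 g


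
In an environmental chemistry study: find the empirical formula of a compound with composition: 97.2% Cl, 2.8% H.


Assume 100 g sample. Moles of each element:
  Cl: 97.2/35.45 = 2.742 mol
  H: 2.8/1.008 = 2.778 mol
Divide by smallest (2.742):
  Cl: 2.742/2.742 = 1.0
  H: 2.778/2.742 = 1.01
Empirical formula: HCl

HCl


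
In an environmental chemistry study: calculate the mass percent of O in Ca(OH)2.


M(Ca(OH)2) = 1×40.08 + 2×16.0 + 2×1.008 = 74.096 g/mol
Mass of O = 2 × 16.0 = 32.00 g/mol
% O = 32.00/74.096 × 100 = 43.19%

43.19%


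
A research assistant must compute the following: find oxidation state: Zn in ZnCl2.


Zn is +2
Oxidation number: +2

+2


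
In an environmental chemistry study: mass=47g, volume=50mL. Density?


ρ = mass/volume
= 47/50
= 0.94 g/mL

0.94 g/mL


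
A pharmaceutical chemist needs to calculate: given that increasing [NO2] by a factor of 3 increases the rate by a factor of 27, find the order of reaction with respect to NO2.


rate ∝ [NO2]^n
3^n = 27 → n = 3
Order in NO2: 3

3


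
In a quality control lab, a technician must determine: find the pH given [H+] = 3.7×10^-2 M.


pH = -log10([H+]) = -log10(3.7×10^-2)
= 2 - log10(3.7)
= 2 - 0.57
= 1.43

1.43


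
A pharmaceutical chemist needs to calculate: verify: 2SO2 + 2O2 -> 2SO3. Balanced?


Equation: 2SO2 + 2O2 -> 2SO3
Check atoms: O: 8≠6, S: 2=2
Not balanced

No, not balanced


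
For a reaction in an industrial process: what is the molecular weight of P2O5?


M(P2O5) = 2×30.97 + 5×16.0
= 61.94 + 80.0
= 141.94 g/mol

141.94 g/mol


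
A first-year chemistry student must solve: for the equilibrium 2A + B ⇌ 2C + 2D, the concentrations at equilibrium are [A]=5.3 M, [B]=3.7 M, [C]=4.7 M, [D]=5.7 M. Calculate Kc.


Kc = [C]^2[D]^2/([A]^2[B])
= (4.7^2 × 5.7^2)/(5.3^2 × 3.7^1)
= 717.7041/103.933
= 6.905

6.905


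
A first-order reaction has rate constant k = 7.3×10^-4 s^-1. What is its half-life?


t½ = ln2/k = 0.693147/(7.3×10^-4 s^-1)
= 949.5 s

949.5 s


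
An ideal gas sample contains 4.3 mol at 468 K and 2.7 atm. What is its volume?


PV = nRT  (R = 0.08206 L·atm/(mol·K))
V = nRT/P = 4.3×0.08206×468/2.7
= 61.162 L

61.162 L


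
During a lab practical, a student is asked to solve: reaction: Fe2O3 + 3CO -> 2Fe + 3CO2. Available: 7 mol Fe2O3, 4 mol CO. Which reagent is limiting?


Mole ratio available / coefficient:
  Fe2O3: 7/1 = 7.000
  CO: 4/3 = 1.333
Smaller ratio is limiting.

CO


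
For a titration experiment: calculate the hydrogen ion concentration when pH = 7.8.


[H+] = 10^(-pH) = 10^(-7.8)
= 1.58×10^-8 M

1.58×10^-8 M


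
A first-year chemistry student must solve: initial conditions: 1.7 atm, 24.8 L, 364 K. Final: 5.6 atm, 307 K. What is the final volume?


P1V1/T1 = P2V2/T2
V2 = P1V1T2/(T1P2)
= 1.7×24.8×307/(364×5.6)
= 6.35 L

6.35 L


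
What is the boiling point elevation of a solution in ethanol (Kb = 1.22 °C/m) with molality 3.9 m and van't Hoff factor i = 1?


ΔTb = Kb × m × i
= 1.22 × 3.9 × 1
= 4.758 °C

4.758 °C


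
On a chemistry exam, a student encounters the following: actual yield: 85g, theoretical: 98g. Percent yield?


% yield = actual/theoretical × 100
= 85/98 × 100
= 86.73%

86.73%


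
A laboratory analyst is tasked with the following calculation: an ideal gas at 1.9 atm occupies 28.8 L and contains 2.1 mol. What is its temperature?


PV = nRT  (R = 0.08206 L·atm/(mol·K))
T = PV/(nR) = 1.9×28.8/(2.1×0.08206)
= 54.72/0.172326
= 317.54 K

317.54 K


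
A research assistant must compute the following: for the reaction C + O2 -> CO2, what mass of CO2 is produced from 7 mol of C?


Mole ratio CO2:C = 1:1
n(CO2) = 7 × 1/1 = 7.000 mol
mass = 7.000 × 44.01 = 308.07 g

308.07 g


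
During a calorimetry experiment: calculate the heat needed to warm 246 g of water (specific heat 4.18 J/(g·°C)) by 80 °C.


q = mcΔT = 246 × 4.18 × 80
= 82262.40 J

82262.40 J


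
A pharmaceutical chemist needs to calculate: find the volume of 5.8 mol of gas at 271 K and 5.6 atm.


PV = nRT  (R = 0.08206 L·atm/(mol·K))
V = nRT/P = 5.8×0.08206×271/5.6
= 23.032 L

23.032 L


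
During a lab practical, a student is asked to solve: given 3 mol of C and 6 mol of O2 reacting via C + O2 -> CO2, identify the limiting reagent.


Mole ratio available / coefficient:
  C: 3/1 = 3.000
  O2: 6/1 = 6.000
Smaller ratio is limiting.

C


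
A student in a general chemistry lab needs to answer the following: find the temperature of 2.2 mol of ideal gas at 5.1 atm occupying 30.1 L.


PV = nRT  (R = 0.08206 L·atm/(mol·K))
T = PV/(nR) = 5.1×30.1/(2.2×0.08206)
= 153.51/0.180532
= 850.32 K

850.32 K


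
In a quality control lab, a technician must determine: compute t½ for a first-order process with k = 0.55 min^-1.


t½ = ln2/k = 0.693147/(0.55 min^-1)
= 1.260 min

1.260 min


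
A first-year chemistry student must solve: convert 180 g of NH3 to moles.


M(NH3) = 17.03 g/mol
n = mass/M = 180/17.03 = 10.5696 mol

10.5696 mol


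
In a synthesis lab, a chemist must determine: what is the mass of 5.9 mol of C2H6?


M(C2H6) = 30.07 g/mol
mass = n × M = 5.9 × 30.07 = 177.41 g

177.41 g


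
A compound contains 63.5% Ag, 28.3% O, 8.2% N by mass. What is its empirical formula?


Assume 100 g sample. Moles of each element:
  Ag: 63.5/107.87 = 0.589 mol
  O: 28.3/16.0 = 1.769 mol
  N: 8.2/14.01 = 0.585 mol
Divide by smallest (0.585):
  Ag: 0.589/0.585 = 1.01
  O: 1.769/0.585 = 3.02
  N: 0.585/0.585 = 1.0
Empirical formula: AgNO3

AgNO3


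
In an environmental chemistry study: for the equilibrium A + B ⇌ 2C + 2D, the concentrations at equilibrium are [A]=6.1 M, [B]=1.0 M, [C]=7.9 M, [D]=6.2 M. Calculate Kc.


Kc = [C]^2[D]^2/([A][B])
= (7.9^2 × 6.2^2)/(6.1^1 × 1.0^1)
= 2399.0404/6.1
= 393.3

393.3


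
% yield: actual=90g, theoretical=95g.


% yield = actual/theoretical × 100
= 90/95 × 100
= 94.74%

94.74%


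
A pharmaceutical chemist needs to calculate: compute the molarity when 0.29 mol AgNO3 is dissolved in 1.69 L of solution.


M = n/V = 0.29/1.69 = 0.172 mol/L

0.172 M


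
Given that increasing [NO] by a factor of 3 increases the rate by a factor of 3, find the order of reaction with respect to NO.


rate ∝ [NO]^n
3^n = 3 → n = 1
Order in NO: 1

1


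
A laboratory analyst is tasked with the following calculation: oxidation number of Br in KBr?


halide: -1
Oxidation number: -1

-1


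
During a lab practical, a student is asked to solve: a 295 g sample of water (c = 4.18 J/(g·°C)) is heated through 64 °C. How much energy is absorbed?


q = mcΔT = 295 × 4.18 × 64
= 78918.40 J

78918.40 J


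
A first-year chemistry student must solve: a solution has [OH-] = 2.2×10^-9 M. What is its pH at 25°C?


pOH = -log10([OH-]) = -log10(2.2×10^-9)
= 9 - log10(2.2) = 8.66
pH = 14 - pOH = 14 - 8.66 = 5.34

5.34


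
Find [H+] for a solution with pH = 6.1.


[H+] = 10^(-pH) = 10^(-6.1)
= 7.94×10^-7 M

7.94×10^-7 M


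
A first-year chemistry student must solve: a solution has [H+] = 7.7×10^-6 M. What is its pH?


pH = -log10([H+]) = -log10(7.7×10^-6)
= 6 - log10(7.7)
= 6 - 0.89
= 5.11

5.11


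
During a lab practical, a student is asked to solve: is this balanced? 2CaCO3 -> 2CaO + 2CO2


Equation: 2CaCO3 -> 2CaO + 2CO2
Check atoms: C: 2=2, Ca: 2=2, O: 6=6
Balanced

Yes, balanced


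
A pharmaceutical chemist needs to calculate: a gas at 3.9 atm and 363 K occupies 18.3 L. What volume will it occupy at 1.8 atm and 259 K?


P1V1/T1 = P2V2/T2
V2 = P1V1T2/(T1P2)
= 3.9×18.3×259/(363×1.8)
= 28.29 L

28.29 L


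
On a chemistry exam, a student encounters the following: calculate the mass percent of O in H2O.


M(H2O) = 2×1.008 + 1×16.0 = 18.016 g/mol
Mass of O = 1 × 16.0 = 16.00 g/mol
% O = 16.00/18.016 × 100 = 88.81%

88.81%


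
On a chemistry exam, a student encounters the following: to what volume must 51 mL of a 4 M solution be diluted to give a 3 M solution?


C1V1 = C2V2
4 × 51 = 3 × V2
V2 = 204/3 = 68.0 mL

68.0 mL


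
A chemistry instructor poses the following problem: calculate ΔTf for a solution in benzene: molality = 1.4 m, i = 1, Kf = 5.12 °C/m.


ΔTf = Kf × m × i
= 5.12 × 1.4 × 1
= 7.168 °C

7.168 °C


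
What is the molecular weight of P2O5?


M(P2O5) = 2×30.97 + 5×16.0
= 61.94 + 80.0
= 141.94 g/mol

141.94 g/mol


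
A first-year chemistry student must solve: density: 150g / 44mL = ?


ρ = mass/volume
= 150/44
= 3.409 g/mL

3.409 g/mL


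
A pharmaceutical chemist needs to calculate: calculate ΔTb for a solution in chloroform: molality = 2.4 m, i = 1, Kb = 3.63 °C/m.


ΔTb = Kb × m × i
= 3.63 × 2.4 × 1
= 8.712 °C

8.712 °C


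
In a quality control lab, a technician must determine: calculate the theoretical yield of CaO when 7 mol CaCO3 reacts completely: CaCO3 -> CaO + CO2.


Mole ratio CaO:CaCO3 = 1:1
n(CaO) = 7 × 1/1 = 7.000 mol
mass = 7.000 × 56.08 = 392.56 g

392.56 g


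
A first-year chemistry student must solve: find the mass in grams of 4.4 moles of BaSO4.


M(BaSO4) = 233.4 g/mol
mass = n × M = 4.4 × 233.4 = 1026.96 g

1026.96 g


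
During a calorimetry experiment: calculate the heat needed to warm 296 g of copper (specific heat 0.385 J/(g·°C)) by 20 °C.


q = mcΔT = 296 × 0.385 × 20
= 2279.20 J

2279.20 J


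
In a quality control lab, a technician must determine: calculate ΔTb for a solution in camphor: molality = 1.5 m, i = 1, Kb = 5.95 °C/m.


ΔTb = Kb × m × i
= 5.95 × 1.5 × 1
= 8.925 °C

8.925 °C


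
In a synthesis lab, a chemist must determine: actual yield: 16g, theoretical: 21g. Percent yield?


% yield = actual/theoretical × 100
= 16/21 × 100
= 76.19%

76.19%


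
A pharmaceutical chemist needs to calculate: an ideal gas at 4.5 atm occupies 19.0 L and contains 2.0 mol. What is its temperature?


PV = nRT  (R = 0.08206 L·atm/(mol·K))
T = PV/(nR) = 4.5×19.0/(2.0×0.08206)
= 85.50/0.164120
= 520.96 K

520.96 K


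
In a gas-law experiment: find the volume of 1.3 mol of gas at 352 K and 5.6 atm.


PV = nRT  (R = 0.08206 L·atm/(mol·K))
V = nRT/P = 1.3×0.08206×352/5.6
= 6.705 L

6.705 L


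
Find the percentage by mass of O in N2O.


M(N2O) = 2×14.01 + 1×16.0 = 44.02 g/mol
Mass of O = 1 × 16.0 = 16.00 g/mol
% O = 16.00/44.02 × 100 = 36.35%

36.35%


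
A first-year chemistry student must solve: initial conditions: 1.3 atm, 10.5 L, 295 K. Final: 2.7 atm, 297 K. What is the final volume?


P1V1/T1 = P2V2/T2
V2 = P1V1T2/(T1P2)
= 1.3×10.5×297/(295×2.7)
= 5.09 L

5.09 L


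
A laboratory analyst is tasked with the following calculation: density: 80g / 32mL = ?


ρ = mass/volume
= 80/32
= 2.5 g/mL

2.5 g/mL


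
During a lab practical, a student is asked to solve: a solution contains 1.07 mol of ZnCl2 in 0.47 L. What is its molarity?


M = n/V = 1.07/0.47 = 2.277 mol/L

2.277 M


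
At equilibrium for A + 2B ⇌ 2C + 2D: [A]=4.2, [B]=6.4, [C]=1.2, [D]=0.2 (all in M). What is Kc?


Kc = [C]^2[D]^2/([A][B]^2)
= (1.2^2 × 0.2^2)/(4.2^1 × 6.4^2)
= 0.0576/172.032
= 3.348×10^-4

3.348×10^-4


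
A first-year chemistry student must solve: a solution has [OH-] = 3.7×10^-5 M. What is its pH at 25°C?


pOH = -log10([OH-]) = -log10(3.7×10^-5)
= 5 - log10(3.7) = 4.43
pH = 14 - pOH = 14 - 4.43 = 9.57

9.57


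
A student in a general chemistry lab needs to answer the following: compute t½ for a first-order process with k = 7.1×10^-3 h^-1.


t½ = ln2/k = 0.693147/(7.1×10^-3 h^-1)
= 97.63 h

97.63 h


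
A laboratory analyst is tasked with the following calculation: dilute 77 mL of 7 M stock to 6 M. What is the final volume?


C1V1 = C2V2
7 × 77 = 6 × V2
V2 = 539/6 = 89.83 mL

89.83 mL


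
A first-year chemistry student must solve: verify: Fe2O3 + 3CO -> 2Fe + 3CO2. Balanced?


Equation: Fe2O3 + 3CO -> 2Fe + 3CO2
Check atoms: C: 3=3, Fe: 2=2, O: 6=6
Balanced

Yes, balanced


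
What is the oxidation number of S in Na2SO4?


2(+1) + x + 4(-2) = 0, so x = +6
Oxidation number: +6

+6


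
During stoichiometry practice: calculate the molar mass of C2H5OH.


M(C2H5OH) = 2×12.01 + 6×1.008 + 1×16.0
= 24.02 + 6.05 + 16.0
= 46.07 g/mol

46.07 g/mol


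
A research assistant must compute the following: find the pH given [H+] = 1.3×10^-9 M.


pH = -log10([H+]) = -log10(1.3×10^-9)
= 9 - log10(1.3)
= 9 - 0.11
= 8.89

8.89


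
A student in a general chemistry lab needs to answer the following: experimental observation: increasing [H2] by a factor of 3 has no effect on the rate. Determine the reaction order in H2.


rate ∝ [H2]^n
rate ∝ [H2]^0
Order in H2: 0

0


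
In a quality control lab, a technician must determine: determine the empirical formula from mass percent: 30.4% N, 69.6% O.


Assume 100 g sample. Moles of each element:
  N: 30.4/14.01 = 2.17 mol
  O: 69.6/16.0 = 4.35 mol
Divide by smallest (2.17):
  N: 2.17/2.17 = 1.0
  O: 4.35/2.17 = 2.0
Empirical formula: NO2

NO2


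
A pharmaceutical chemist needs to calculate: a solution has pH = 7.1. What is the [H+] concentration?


[H+] = 10^(-pH) = 10^(-7.1)
= 7.94×10^-8 M

7.94×10^-8 M


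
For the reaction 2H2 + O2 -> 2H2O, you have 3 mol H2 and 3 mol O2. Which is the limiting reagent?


Mole ratio available / coefficient:
  H2: 3/2 = 1.500
  O2: 3/1 = 3.000
Smaller ratio is limiting.

H2


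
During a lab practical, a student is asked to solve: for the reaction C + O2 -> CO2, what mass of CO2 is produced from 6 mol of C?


Mole ratio CO2:C = 1:1
n(CO2) = 6 × 1/1 = 6.000 mol
mass = 6.000 × 44.01 = 264.06 g

264.06 g


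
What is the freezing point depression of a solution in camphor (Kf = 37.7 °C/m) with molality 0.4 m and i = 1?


ΔTf = Kf × m × i
= 37.7 × 0.4 × 1
= 15.08 °C

15.08 °C


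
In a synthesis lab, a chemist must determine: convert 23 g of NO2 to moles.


M(NO2) = 46.01 g/mol
n = mass/M = 23/46.01 = 0.4999 mol

0.4999 mol


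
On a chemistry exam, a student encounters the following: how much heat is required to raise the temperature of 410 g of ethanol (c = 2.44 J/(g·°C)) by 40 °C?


q = mcΔT = 410 × 2.44 × 40
= 40016.00 J

40016.00 J


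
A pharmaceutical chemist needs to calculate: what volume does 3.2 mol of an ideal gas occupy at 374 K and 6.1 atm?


PV = nRT  (R = 0.08206 L·atm/(mol·K))
V = nRT/P = 3.2×0.08206×374/6.1
= 16.1 L

16.1 L


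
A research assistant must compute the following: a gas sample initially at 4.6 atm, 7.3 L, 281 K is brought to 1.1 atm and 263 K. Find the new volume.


P1V1/T1 = P2V2/T2
V2 = P1V1T2/(T1P2)
= 4.6×7.3×263/(281×1.1)
= 28.572 L

28.572 L


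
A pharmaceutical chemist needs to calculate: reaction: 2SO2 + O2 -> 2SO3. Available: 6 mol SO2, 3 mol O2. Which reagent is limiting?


Mole ratio available / coefficient:
  SO2: 6/2 = 3.000
  O2: 3/1 = 3.000
Smaller ratio is limiting.

neither (stoichiometric); SO2 and O2 are fully consumed


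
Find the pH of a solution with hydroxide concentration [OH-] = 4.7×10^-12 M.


pOH = -log10([OH-]) = -log10(4.7×10^-12)
= 12 - log10(4.7) = 11.33
pH = 14 - pOH = 14 - 11.33 = 2.67

2.67


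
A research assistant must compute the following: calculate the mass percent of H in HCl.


M(HCl) = 1×1.008 + 1×35.45 = 36.458 g/mol
Mass of H = 1 × 1.008 = 1.008 g/mol
% H = 1.008/36.458 × 100 = 2.76%

2.76%


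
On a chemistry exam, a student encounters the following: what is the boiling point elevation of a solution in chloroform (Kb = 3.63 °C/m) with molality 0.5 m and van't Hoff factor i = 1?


ΔTb = Kb × m × i
= 3.63 × 0.5 × 1
= 1.815 °C

1.815 °C


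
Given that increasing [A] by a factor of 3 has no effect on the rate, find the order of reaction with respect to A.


rate ∝ [A]^n
rate ∝ [A]^0
Order in A: 0

0


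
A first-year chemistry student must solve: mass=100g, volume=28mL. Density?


ρ = mass/volume
= 100/28
= 3.571 g/mL

3.571 g/mL


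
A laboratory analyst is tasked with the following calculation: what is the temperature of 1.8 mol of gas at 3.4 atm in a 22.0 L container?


PV = nRT  (R = 0.08206 L·atm/(mol·K))
T = PV/(nR) = 3.4×22.0/(1.8×0.08206)
= 74.80/0.147708
= 506.40 K

506.40 K


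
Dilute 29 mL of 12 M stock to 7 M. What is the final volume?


C1V1 = C2V2
12 × 29 = 7 × V2
V2 = 348/7 = 49.71 mL

49.71 mL


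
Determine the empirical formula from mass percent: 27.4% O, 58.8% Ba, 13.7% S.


Assume 100 g sample. Moles of each element:
  O: 27.4/16.0 = 1.712 mol
  Ba: 58.8/137.33 = 0.428 mol
  S: 13.7/32.07 = 0.427 mol
Divide by smallest (0.427):
  O: 1.712/0.427 = 4.01
  Ba: 0.428/0.427 = 1.0
  S: 0.427/0.427 = 1.0
Empirical formula: BaSO4

BaSO4


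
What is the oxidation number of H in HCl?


H is +1 with nonmetals
Oxidation number: +1

+1


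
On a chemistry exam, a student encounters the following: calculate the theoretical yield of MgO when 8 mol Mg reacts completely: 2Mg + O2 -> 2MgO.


Mole ratio MgO:Mg = 2:2
n(MgO) = 8 × 2/2 = 8.000 mol
mass = 8.000 × 40.31 = 322.48 g

322.48 g


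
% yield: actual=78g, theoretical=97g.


% yield = actual/theoretical × 100
= 78/97 × 100
= 80.41%

80.41%


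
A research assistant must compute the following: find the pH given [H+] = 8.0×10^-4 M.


pH = -log10([H+]) = -log10(8.0×10^-4)
= 4 - log10(8.0)
= 4 - 0.9
= 3.1

3.1


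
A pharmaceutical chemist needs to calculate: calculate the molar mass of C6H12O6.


M(C6H12O6) = 6×12.01 + 12×1.008 + 6×16.0
= 72.06 + 12.1 + 96.0
= 180.16 g/mol

180.16 g/mol


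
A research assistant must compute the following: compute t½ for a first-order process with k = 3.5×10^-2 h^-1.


t½ = ln2/k = 0.693147/(3.5×10^-2 h^-1)
= 19.80 h

19.80 h


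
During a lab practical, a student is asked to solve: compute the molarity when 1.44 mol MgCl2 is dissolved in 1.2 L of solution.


M = n/V = 1.44/1.2 = 1.200 mol/L

1.200 M


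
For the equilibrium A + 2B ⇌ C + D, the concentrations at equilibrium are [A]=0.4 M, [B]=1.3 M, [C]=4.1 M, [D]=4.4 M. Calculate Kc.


Kc = [C][D]/([A][B]^2)
= (4.1^1 × 4.4^1)/(0.4^1 × 1.3^2)
= 18.04/0.676
= 26.69

26.69


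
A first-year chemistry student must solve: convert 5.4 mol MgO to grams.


M(MgO) = 40.31 g/mol
mass = n × M = 5.4 × 40.31 = 217.67 g

217.67 g


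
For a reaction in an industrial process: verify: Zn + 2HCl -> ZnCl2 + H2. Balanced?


Equation: Zn + 2HCl -> ZnCl2 + H2
Check atoms: Cl: 2=2, H: 2=2, Zn: 1=1
Balanced

Yes, balanced


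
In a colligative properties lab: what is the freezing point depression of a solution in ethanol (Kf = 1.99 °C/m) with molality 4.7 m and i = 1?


ΔTf = Kf × m × i
= 1.99 × 4.7 × 1
= 9.353 °C

9.353 °C


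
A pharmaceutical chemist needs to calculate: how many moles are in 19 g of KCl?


M(KCl) = 74.55 g/mol
n = mass/M = 19/74.55 = 0.2549 mol

0.2549 mol


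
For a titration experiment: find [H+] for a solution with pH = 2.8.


[H+] = 10^(-pH) = 10^(-2.8)
= 1.58×10^-3 M

1.58×10^-3 M


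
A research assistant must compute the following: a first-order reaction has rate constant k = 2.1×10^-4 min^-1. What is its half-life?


t½ = ln2/k = 0.693147/(2.1×10^-4 min^-1)
= 3301 min

3301 min


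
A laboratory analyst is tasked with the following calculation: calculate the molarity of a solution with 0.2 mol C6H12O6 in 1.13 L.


M = n/V = 0.2/1.13 = 0.177 mol/L

0.177 M


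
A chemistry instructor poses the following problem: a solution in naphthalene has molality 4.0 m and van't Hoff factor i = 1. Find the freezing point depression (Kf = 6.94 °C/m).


ΔTf = Kf × m × i
= 6.94 × 4.0 × 1
= 27.76 °C

27.76 °C


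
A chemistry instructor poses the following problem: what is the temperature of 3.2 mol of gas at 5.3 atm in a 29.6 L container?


PV = nRT  (R = 0.08206 L·atm/(mol·K))
T = PV/(nR) = 5.3×29.6/(3.2×0.08206)
= 156.88/0.262592
= 597.43 K

597.43 K


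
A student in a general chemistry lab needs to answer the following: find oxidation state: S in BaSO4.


(+2) + x + 4(-2) = 0, so x = +6
Oxidation number: +6

+6


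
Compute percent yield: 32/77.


% yield = actual/theoretical × 100
= 32/77 × 100
= 41.56%

41.56%


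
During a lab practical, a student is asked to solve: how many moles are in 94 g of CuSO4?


M(CuSO4) = 159.62 g/mol
n = mass/M = 94/159.62 = 0.5889 mol

0.5889 mol


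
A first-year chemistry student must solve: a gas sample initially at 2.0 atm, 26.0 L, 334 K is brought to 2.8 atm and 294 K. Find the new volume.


P1V1/T1 = P2V2/T2
V2 = P1V1T2/(T1P2)
= 2.0×26.0×294/(334×2.8)
= 16.347 L

16.347 L


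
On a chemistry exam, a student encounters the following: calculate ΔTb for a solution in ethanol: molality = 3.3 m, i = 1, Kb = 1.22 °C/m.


ΔTb = Kb × m × i
= 1.22 × 3.3 × 1
= 4.026 °C

4.026 °C


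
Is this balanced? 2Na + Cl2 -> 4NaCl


Equation: 2Na + Cl2 -> 4NaCl
Check atoms: Cl: 2≠4, Na: 2≠4
Not balanced

No, not balanced


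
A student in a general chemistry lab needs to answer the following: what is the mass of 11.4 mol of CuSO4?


M(CuSO4) = 159.62 g/mol
mass = n × M = 11.4 × 159.62 = 1819.67 g

1819.67 g


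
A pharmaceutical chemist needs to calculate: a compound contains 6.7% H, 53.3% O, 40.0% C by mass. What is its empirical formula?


Assume 100 g sample. Moles of each element:
  H: 6.7/1.008 = 6.647 mol
  O: 53.3/16.0 = 3.331 mol
  C: 40.0/12.01 = 3.331 mol
Divide by smallest (3.331):
  H: 6.647/3.331 = 2.0
  O: 3.331/3.331 = 1.0
  C: 3.331/3.331 = 1.0
Empirical formula: CH2O

CH2O


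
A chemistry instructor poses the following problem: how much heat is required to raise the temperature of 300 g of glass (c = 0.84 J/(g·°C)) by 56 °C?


q = mcΔT = 300 × 0.84 × 56
= 14112.00 J

14112.00 J


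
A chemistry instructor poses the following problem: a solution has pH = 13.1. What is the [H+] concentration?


[H+] = 10^(-pH) = 10^(-13.1)
= 7.94×10^-14 M

7.94×10^-14 M


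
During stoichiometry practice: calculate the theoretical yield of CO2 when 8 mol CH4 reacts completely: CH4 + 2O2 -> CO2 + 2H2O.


Mole ratio CO2:CH4 = 1:1
n(CO2) = 8 × 1/1 = 8.000 mol
mass = 8.000 × 44.01 = 352.08 g

352.08 g


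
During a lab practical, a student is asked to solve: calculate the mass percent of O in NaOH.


M(NaOH) = 1×22.99 + 1×16.0 + 1×1.008 = 39.998 g/mol
Mass of O = 1 × 16.0 = 16.00 g/mol
% O = 16.00/39.998 × 100 = 40.00%

40.00%


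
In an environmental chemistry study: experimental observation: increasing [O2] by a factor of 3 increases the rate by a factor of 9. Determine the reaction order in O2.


rate ∝ [O2]^n
3^n = 9 → n = 2
Order in O2: 2

2


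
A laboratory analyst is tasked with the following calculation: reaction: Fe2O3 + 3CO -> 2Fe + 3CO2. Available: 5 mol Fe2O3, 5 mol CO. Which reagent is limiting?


Mole ratio available / coefficient:
  Fe2O3: 5/1 = 5.000
  CO: 5/3 = 1.667
Smaller ratio is limiting.

CO


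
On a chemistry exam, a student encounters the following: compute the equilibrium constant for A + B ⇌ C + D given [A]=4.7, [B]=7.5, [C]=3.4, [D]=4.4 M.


Kc = [C][D]/([A][B])
= (3.4^1 × 4.4^1)/(4.7^1 × 7.5^1)
= 14.96/35.25
= 0.4244

0.4244


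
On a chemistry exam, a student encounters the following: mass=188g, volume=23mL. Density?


ρ = mass/volume
= 188/23
= 8.174 g/mL

8.174 g/mL


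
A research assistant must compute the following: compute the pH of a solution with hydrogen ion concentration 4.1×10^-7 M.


pH = -log10([H+]) = -log10(4.1×10^-7)
= 7 - log10(4.1)
= 7 - 0.61
= 6.39

6.39


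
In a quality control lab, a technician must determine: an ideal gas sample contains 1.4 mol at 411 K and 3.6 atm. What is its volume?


PV = nRT  (R = 0.08206 L·atm/(mol·K))
V = nRT/P = 1.4×0.08206×411/3.6
= 13.116 L

13.116 L
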